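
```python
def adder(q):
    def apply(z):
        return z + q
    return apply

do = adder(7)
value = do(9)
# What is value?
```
16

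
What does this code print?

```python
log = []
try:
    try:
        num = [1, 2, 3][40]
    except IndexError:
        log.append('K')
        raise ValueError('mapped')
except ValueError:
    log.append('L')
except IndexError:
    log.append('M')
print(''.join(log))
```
KL

New ValueError raised, caught by outer ValueError handler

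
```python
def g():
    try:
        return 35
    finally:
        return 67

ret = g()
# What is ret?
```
67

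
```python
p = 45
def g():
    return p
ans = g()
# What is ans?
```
45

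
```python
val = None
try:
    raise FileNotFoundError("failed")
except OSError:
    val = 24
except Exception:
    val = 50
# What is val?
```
24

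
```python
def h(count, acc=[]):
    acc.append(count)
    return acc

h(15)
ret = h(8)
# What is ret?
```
[15, 8]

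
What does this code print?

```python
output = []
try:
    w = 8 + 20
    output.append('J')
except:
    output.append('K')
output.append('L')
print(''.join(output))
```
JL

No exception, try block completes normally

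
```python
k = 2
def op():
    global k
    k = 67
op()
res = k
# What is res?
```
67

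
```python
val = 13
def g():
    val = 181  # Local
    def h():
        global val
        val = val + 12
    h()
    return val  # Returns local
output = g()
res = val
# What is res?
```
25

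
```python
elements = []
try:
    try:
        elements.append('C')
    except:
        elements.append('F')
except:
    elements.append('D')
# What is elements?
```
['C']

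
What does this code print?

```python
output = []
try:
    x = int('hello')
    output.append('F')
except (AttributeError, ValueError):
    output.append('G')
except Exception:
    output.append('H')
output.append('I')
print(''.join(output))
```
GI

ValueError matches tuple containing it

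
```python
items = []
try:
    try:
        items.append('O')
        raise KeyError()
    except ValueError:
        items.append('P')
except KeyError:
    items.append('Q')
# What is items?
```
['O', 'Q']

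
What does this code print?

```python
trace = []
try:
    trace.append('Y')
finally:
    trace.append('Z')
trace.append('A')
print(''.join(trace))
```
YZA

try/finally without except, no exception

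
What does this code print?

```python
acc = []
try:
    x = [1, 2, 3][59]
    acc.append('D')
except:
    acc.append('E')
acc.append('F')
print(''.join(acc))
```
EF

Exception raised in try, caught by bare except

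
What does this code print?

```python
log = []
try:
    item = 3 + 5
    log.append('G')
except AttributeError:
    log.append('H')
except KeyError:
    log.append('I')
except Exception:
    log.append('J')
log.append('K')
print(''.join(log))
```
GK

No exception, try block completes normally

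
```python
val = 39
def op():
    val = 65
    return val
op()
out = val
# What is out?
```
39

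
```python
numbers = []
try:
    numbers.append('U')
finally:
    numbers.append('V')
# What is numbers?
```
['U', 'V']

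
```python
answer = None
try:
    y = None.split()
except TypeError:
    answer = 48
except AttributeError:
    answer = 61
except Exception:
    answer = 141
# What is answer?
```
61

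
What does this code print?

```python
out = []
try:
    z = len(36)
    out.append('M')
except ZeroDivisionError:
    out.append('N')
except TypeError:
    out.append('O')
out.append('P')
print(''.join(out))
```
OP

TypeError is caught by its specific handler, not ZeroDivisionError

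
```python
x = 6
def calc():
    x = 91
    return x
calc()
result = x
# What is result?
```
6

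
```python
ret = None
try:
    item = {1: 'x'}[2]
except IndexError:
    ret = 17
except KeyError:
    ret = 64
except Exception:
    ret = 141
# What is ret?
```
64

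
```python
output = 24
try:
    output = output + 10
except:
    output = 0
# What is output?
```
34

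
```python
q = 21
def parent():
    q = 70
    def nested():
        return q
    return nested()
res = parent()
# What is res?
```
70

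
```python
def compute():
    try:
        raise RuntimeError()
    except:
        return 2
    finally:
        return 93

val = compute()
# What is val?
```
93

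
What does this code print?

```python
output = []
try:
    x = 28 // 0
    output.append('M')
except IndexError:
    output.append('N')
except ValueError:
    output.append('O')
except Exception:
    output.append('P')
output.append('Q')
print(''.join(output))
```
PQ

ZeroDivisionError not specifically caught, falls to Exception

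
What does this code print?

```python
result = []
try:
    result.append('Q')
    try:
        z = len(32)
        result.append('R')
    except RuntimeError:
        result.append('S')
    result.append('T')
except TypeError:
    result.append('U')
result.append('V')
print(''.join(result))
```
QUV

Inner handler doesn't match, propagates to outer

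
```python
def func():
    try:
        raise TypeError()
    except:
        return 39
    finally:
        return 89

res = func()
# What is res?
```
89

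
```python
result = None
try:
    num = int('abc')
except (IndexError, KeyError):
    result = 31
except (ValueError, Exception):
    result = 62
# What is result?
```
62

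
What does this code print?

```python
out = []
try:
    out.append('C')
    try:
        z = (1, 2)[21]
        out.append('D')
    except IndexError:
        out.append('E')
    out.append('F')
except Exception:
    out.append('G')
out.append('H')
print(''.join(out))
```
CEFH

Inner exception caught by inner handler, outer continues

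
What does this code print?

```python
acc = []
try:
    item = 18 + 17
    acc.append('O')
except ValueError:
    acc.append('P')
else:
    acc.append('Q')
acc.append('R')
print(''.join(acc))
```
OQR

else block runs when no exception occurs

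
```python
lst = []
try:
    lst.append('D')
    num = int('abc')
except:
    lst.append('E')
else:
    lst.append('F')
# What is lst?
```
['D', 'E']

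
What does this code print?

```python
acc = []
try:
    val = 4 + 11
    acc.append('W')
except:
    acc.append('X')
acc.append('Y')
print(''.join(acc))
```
WY

No exception, try block completes normally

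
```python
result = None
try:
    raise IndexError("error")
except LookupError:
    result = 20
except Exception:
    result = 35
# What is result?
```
20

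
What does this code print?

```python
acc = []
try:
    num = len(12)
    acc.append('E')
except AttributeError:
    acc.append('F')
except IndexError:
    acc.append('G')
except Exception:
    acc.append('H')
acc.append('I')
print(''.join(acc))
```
HI

TypeError not specifically caught, falls to Exception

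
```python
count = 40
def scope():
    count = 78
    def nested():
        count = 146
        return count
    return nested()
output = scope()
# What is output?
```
146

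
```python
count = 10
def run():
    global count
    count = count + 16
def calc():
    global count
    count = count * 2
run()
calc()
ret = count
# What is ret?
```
52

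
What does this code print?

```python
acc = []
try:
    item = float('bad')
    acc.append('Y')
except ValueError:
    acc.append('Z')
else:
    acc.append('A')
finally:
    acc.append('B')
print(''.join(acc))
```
ZB

Exception: except runs, else skipped, finally runs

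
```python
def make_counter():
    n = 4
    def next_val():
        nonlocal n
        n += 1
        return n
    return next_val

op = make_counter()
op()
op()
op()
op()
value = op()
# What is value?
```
9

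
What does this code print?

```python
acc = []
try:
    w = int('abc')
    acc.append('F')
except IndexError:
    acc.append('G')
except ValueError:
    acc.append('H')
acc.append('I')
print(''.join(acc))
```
HI

ValueError is caught by its specific handler, not IndexError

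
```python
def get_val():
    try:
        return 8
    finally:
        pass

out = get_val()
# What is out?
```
8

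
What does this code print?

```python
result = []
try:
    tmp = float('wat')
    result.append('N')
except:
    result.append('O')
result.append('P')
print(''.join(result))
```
OP

Exception raised in try, caught by bare except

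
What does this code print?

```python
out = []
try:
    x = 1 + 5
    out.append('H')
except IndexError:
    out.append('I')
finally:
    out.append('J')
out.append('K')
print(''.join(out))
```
HJK

finally runs after normal execution too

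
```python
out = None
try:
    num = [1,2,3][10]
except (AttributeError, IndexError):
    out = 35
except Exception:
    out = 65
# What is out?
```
35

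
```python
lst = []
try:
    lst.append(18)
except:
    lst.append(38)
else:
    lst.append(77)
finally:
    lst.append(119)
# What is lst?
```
[18, 77, 119]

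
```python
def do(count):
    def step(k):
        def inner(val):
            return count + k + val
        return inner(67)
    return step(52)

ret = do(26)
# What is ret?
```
145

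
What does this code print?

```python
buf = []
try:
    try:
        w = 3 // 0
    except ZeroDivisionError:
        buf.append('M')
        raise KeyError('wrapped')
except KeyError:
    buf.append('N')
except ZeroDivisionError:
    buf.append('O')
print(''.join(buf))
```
MN

New KeyError raised, caught by outer KeyError handler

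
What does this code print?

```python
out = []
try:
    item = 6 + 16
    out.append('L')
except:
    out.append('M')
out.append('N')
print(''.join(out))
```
LN

No exception, try block completes normally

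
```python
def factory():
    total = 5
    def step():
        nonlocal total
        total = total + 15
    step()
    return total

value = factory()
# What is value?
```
20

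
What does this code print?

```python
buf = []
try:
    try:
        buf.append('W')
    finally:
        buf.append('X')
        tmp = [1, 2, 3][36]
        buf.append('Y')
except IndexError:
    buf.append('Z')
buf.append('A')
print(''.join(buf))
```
WXZA

Exception in inner finally caught by outer except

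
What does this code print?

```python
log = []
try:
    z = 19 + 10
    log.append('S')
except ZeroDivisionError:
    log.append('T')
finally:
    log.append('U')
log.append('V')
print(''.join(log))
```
SUV

finally runs after normal execution too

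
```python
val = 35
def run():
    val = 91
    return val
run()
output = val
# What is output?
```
35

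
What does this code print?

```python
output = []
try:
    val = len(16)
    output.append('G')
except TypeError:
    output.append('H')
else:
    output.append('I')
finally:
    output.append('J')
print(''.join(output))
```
HJ

Exception: except runs, else skipped, finally runs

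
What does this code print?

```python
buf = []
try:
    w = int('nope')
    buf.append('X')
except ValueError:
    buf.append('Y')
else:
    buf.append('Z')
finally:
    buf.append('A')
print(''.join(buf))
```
YA

Exception: except runs, else skipped, finally runs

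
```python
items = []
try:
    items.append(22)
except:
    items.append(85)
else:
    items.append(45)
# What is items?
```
[22, 45]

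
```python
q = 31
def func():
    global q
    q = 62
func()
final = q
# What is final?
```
62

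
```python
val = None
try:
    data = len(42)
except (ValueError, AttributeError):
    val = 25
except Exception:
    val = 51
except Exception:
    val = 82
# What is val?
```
51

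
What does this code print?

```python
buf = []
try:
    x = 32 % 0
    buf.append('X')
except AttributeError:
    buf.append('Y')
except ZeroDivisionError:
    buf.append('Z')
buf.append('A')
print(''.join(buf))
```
ZA

ZeroDivisionError is caught by its specific handler, not AttributeError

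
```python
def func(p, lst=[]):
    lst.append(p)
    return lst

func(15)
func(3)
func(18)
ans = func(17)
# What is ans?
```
[15, 3, 18, 17]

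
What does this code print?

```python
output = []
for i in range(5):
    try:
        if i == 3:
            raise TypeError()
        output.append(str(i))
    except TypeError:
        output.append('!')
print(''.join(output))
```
012!4

Exception on i=3 caught, loop continues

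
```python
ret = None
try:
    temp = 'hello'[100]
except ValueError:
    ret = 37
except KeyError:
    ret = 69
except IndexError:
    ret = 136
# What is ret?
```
136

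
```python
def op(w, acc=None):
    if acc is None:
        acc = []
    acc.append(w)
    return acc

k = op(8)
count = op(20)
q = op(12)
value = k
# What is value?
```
[8]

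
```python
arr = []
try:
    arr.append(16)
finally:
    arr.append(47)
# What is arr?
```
[16, 47]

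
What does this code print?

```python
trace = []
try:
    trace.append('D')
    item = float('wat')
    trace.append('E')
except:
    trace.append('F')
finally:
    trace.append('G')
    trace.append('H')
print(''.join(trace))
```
DFGH

Code before exception runs, then except, then all of finally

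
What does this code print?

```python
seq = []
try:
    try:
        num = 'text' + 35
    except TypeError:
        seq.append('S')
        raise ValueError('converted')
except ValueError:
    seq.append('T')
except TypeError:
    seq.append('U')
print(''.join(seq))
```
ST

New ValueError raised, caught by outer ValueError handler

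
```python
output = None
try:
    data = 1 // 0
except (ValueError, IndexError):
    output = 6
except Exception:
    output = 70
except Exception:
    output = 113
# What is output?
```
70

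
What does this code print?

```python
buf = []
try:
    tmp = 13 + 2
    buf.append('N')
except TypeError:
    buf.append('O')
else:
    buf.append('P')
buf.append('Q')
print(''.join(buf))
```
NPQ

else block runs when no exception occurs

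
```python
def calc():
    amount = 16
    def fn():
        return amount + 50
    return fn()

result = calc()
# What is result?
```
66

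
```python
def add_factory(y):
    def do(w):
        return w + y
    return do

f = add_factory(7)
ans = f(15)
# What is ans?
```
22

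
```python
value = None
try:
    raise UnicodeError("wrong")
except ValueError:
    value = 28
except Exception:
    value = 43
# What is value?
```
28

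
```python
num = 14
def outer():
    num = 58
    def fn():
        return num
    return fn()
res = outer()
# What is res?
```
58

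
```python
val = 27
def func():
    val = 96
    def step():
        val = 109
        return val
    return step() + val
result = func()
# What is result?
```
205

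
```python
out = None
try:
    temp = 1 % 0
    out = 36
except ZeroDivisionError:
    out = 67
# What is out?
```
67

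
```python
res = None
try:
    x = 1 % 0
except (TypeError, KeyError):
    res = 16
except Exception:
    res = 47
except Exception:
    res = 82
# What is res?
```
47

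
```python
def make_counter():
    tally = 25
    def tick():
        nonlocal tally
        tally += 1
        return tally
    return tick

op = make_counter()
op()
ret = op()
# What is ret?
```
27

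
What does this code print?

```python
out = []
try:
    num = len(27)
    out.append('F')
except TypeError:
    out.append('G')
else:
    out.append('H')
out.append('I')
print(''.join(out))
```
GI

else block skipped when exception is caught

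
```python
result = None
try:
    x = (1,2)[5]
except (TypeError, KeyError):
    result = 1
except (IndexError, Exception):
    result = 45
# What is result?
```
45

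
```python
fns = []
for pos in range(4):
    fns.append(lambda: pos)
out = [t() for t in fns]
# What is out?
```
[3, 3, 3, 3]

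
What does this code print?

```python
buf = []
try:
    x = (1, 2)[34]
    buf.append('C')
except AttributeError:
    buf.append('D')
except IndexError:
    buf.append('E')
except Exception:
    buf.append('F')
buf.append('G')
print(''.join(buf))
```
EG

IndexError matches before generic Exception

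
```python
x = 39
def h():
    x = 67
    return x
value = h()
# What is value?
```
67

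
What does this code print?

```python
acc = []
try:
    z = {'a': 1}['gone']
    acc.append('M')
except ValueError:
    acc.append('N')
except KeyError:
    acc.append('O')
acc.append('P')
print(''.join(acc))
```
OP

KeyError is caught by its specific handler, not ValueError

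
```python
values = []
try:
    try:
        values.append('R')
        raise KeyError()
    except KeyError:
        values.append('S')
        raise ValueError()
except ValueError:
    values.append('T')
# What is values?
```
['R', 'S', 'T']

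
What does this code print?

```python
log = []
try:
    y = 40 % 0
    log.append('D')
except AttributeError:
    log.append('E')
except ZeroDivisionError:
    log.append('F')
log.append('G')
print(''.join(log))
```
FG

ZeroDivisionError is caught by its specific handler, not AttributeError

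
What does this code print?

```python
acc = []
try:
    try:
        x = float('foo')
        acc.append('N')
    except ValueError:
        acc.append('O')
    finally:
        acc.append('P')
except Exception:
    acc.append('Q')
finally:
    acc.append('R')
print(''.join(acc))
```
OPR

Both finally blocks run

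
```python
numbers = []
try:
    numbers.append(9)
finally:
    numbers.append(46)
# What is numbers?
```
[9, 46]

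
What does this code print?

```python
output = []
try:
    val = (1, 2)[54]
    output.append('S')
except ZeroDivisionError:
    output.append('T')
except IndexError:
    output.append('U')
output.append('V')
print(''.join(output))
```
UV

IndexError is caught by its specific handler, not ZeroDivisionError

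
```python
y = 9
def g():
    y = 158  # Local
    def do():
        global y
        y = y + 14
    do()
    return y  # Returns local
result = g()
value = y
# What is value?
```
23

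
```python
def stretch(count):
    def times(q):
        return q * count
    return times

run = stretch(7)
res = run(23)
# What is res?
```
161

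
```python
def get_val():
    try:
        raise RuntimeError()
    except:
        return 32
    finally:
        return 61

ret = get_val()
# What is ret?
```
61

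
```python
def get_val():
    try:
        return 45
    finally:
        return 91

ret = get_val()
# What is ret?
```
91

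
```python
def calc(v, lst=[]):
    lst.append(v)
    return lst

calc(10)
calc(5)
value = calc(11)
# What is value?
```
[10, 5, 11]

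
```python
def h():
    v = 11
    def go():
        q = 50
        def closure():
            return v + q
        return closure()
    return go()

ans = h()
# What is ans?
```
61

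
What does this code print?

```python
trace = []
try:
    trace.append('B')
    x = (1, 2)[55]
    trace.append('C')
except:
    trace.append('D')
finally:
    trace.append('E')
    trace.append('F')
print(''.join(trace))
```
BDEF

Code before exception runs, then except, then all of finally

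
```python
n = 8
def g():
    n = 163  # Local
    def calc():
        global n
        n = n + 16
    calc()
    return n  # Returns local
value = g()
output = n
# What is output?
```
24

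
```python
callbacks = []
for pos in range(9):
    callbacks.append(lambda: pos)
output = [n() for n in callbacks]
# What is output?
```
[8, 8, 8, 8, 8, 8, 8, 8, 8]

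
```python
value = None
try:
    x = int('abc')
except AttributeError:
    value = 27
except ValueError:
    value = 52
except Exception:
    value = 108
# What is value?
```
52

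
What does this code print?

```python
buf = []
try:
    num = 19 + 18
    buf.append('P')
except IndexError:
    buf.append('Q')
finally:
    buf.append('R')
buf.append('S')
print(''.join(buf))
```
PRS

finally runs after normal execution too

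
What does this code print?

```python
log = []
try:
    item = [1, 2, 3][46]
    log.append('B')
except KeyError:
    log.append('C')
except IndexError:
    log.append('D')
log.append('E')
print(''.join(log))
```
DE

IndexError is caught by its specific handler, not KeyError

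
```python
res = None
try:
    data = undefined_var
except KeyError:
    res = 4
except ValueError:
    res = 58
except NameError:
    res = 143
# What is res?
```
143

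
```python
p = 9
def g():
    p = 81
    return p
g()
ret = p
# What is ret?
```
9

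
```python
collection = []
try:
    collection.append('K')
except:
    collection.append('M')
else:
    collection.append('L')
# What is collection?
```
['K', 'L']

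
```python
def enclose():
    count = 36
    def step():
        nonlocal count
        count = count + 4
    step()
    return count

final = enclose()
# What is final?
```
40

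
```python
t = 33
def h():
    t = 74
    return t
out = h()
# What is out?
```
74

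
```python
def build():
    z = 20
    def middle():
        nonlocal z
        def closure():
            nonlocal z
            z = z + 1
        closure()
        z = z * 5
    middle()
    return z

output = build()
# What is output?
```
105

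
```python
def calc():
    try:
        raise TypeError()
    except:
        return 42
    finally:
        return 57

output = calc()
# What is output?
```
57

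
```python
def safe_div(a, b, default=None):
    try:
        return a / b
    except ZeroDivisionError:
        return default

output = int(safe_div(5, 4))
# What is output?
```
1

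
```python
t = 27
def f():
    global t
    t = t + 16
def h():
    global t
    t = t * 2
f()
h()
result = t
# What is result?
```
86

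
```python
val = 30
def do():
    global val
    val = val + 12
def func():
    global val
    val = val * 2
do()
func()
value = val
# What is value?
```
84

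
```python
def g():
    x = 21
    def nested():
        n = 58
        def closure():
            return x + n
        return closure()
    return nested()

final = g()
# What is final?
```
79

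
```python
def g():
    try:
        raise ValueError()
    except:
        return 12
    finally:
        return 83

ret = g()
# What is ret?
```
83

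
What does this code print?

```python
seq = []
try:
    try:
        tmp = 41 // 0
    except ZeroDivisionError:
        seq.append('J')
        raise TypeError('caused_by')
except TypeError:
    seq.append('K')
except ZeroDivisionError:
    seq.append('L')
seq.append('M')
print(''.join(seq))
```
JKM

TypeError raised and caught, original ZeroDivisionError not re-raised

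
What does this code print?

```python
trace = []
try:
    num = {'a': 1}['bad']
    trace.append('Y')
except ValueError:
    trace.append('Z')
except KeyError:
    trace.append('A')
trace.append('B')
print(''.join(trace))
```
AB

KeyError is caught by its specific handler, not ValueError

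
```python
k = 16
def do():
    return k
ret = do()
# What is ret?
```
16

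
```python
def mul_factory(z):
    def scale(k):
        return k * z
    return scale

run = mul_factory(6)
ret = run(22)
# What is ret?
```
132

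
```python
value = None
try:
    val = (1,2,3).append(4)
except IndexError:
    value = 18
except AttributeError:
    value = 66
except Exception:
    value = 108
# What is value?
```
66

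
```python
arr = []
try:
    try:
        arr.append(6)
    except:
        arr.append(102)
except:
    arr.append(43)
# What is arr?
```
[6]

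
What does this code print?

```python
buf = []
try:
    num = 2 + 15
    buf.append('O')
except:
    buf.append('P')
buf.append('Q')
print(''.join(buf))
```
OQ

No exception, try block completes normally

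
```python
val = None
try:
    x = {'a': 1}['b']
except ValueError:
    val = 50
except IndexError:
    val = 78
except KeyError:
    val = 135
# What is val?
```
135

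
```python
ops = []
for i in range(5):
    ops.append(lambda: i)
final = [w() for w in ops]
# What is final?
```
[4, 4, 4, 4, 4]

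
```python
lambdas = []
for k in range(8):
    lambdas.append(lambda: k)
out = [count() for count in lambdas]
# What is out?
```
[7, 7, 7, 7, 7, 7, 7, 7]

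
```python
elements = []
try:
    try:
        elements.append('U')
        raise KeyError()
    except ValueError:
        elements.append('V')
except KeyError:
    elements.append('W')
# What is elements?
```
['U', 'W']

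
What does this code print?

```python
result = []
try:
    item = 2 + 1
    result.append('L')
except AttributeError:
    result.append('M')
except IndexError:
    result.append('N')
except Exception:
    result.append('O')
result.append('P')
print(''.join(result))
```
LP

No exception, try block completes normally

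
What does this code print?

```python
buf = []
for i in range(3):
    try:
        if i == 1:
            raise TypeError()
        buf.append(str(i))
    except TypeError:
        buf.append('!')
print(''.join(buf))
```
0!2

Exception on i=1 caught, loop continues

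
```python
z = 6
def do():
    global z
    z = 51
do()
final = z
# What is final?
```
51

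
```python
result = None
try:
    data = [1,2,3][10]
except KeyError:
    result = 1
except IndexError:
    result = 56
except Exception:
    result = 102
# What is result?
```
56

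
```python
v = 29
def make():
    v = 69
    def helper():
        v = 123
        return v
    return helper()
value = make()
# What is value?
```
123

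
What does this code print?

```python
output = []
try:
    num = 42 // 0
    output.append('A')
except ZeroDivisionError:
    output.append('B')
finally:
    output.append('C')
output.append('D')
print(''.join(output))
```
BCD

finally always runs, even after exception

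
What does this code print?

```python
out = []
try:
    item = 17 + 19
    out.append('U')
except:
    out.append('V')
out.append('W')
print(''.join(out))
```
UW

No exception, try block completes normally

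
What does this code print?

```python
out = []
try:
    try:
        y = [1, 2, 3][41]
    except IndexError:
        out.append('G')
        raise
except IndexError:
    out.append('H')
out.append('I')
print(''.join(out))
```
GHI

raise without argument re-raises current exception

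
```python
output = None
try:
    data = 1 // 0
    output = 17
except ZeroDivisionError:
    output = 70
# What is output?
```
70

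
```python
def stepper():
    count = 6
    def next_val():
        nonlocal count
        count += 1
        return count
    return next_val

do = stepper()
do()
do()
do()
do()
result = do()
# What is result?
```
11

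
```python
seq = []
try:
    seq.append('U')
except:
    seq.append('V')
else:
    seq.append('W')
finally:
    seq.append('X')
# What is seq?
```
['U', 'W', 'X']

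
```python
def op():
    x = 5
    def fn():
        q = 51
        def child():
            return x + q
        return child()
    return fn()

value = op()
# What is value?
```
56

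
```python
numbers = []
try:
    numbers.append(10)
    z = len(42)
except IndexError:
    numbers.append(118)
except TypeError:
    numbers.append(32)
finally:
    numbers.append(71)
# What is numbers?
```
[10, 32, 71]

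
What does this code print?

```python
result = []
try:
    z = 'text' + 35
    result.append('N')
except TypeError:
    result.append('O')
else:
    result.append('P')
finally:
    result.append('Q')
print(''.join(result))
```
OQ

Exception: except runs, else skipped, finally runs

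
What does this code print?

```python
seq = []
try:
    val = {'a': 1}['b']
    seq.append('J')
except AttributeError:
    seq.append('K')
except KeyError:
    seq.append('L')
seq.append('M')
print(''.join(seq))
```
LM

KeyError is caught by its specific handler, not AttributeError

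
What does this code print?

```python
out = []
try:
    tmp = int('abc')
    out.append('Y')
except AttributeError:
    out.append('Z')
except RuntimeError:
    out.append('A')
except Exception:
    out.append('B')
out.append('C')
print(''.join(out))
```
BC

ValueError not specifically caught, falls to Exception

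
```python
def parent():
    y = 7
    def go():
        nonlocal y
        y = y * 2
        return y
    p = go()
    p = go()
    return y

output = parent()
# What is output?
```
28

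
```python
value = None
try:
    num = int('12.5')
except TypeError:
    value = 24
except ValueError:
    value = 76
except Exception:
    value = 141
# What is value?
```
76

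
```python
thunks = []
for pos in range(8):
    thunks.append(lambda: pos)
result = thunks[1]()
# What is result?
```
7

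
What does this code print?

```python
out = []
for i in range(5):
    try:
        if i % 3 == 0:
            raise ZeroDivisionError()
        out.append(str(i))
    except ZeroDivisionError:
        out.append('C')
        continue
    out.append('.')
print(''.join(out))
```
C1.2.C4.

continue in except skips rest of loop body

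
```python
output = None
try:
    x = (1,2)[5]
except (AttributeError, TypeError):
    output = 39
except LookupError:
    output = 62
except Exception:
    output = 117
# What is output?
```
62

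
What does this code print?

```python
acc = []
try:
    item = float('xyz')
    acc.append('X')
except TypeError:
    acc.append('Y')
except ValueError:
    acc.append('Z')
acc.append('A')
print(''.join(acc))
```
ZA

ValueError is caught by its specific handler, not TypeError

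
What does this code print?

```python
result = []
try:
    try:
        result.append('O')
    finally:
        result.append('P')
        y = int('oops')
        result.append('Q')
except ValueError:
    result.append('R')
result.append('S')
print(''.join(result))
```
OPRS

Exception in inner finally caught by outer except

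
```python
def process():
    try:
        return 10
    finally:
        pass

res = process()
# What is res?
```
10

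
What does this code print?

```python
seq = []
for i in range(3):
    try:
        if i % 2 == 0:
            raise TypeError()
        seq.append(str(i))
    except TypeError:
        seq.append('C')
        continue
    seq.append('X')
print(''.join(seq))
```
C1XC

continue in except skips rest of loop body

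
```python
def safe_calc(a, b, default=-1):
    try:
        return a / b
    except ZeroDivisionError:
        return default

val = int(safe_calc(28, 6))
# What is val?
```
4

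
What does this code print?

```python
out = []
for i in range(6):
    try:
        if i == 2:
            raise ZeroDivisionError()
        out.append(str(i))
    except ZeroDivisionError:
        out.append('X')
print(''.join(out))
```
01X345

Exception on i=2 caught, loop continues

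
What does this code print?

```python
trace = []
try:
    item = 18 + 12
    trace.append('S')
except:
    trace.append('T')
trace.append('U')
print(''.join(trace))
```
SU

No exception, try block completes normally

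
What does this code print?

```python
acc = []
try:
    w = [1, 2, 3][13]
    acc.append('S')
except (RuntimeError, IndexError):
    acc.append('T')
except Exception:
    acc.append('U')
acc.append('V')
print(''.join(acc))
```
TV

IndexError matches tuple containing it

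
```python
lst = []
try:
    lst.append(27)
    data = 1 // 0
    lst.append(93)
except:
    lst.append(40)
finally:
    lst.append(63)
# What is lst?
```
[27, 40, 63]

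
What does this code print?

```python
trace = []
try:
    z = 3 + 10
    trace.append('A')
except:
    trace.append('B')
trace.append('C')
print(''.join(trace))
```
AC

No exception, try block completes normally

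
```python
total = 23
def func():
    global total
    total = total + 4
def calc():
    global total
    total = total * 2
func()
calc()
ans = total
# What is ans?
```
54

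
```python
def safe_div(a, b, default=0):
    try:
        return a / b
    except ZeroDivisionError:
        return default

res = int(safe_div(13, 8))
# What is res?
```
1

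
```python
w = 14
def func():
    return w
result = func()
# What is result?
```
14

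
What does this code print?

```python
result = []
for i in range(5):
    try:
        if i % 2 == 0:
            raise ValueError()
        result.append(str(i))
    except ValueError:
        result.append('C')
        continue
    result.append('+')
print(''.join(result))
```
C1+C3+C

continue in except skips rest of loop body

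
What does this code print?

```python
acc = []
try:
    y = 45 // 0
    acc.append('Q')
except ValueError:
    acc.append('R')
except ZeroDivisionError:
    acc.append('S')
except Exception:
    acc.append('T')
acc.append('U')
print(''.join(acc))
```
SU

ZeroDivisionError matches before generic Exception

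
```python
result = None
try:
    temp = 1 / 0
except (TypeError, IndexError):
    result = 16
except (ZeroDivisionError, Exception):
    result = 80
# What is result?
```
80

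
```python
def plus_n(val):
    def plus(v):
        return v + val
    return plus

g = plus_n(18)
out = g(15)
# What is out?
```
33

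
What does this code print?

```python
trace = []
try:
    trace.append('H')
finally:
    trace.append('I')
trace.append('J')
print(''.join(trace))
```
HIJ

try/finally without except, no exception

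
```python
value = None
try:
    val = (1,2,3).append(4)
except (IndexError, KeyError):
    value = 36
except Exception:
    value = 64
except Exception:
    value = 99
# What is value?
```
64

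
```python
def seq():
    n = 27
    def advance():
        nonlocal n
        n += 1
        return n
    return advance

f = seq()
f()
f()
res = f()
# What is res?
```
30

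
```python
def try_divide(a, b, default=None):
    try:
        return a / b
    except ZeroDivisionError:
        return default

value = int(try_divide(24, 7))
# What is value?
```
3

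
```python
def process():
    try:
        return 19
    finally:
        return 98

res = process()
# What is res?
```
98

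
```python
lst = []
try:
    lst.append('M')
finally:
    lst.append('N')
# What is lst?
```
['M', 'N']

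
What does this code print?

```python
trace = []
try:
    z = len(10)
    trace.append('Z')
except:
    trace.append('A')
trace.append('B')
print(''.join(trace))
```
AB

Exception raised in try, caught by bare except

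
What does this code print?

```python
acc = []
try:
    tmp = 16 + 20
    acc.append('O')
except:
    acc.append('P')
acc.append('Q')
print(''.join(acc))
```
OQ

No exception, try block completes normally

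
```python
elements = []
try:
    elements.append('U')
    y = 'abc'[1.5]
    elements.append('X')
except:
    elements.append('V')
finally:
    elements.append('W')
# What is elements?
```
['U', 'V', 'W']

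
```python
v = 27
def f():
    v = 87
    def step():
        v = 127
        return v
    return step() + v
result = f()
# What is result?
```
214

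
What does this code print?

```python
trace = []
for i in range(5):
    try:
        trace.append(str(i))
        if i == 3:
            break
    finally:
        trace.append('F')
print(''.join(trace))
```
0F1F2F3F

finally runs even when breaking out of loop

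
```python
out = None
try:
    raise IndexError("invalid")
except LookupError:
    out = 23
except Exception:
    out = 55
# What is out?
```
23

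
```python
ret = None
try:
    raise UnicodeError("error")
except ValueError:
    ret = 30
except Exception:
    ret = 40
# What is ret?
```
30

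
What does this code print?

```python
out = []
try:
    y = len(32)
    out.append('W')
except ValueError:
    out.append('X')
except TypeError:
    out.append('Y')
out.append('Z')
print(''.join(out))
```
YZ

TypeError is caught by its specific handler, not ValueError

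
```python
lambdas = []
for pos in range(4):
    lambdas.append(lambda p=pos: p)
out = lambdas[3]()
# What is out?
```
3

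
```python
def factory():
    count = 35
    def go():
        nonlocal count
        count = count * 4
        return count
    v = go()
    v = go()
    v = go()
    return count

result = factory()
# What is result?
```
2240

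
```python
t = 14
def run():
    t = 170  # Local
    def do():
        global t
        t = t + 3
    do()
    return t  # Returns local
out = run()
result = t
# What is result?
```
17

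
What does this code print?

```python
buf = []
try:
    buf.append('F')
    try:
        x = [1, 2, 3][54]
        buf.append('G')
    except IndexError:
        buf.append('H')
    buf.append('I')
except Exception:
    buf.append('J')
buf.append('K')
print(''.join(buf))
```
FHIK

Inner exception caught by inner handler, outer continues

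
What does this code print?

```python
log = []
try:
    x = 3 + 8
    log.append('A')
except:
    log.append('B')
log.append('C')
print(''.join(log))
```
AC

No exception, try block completes normally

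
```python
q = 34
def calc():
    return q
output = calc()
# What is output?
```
34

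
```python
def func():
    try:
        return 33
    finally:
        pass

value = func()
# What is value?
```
33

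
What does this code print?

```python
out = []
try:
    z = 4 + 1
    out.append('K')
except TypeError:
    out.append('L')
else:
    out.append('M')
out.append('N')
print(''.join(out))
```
KMN

else block runs when no exception occurs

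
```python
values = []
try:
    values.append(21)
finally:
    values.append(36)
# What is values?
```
[21, 36]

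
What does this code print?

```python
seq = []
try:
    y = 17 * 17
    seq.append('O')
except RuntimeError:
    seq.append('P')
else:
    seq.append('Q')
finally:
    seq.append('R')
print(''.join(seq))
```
OQR

else runs before finally when no exception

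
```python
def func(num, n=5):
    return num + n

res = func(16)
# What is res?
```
21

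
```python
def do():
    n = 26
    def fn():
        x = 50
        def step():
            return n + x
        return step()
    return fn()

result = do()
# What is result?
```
76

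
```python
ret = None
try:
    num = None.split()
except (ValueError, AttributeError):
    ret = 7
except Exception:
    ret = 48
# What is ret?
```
7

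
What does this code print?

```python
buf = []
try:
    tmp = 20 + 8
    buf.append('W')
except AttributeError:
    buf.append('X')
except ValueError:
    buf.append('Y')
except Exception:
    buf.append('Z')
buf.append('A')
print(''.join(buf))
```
WA

No exception, try block completes normally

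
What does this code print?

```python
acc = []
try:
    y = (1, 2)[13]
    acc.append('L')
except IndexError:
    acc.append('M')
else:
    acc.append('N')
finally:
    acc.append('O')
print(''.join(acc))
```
MO

Exception: except runs, else skipped, finally runs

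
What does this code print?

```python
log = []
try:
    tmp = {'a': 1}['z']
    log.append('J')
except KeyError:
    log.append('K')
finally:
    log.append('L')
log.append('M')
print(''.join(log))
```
KLM

finally always runs, even after exception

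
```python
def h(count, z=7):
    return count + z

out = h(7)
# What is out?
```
14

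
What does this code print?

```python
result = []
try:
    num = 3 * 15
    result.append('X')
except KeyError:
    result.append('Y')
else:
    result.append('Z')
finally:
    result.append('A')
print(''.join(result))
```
XZA

else runs before finally when no exception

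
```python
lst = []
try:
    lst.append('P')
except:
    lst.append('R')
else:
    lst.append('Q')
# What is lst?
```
['P', 'Q']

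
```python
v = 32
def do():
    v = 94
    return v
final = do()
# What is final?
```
94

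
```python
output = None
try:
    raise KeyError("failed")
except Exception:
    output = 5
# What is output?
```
5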